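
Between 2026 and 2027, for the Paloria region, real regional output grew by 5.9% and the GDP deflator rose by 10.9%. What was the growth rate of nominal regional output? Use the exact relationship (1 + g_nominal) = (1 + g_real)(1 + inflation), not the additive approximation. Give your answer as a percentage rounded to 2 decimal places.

17.44%

(1 + g_nom) = (1 + g_real)(1 + π) = 1.0590 × 1.1090 = 1.17443.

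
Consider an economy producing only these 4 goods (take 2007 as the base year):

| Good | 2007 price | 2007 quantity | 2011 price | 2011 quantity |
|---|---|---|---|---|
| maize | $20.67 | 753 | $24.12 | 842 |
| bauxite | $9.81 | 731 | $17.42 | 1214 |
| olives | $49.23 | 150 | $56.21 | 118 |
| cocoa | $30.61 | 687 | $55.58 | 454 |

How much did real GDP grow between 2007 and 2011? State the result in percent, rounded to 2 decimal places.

Real GDP 2007 = Nominal GDP 2007 = 20.67·753 + 9.81·731 + 49.23·150 + 30.61·687 = 51149.19.
Real GDP 2011 (at 2007 prices) = 20.67·842 + 9.81·1214 + 49.23·118 + 30.61·454 = 49019.56.
Real growth = 49019.56/51149.19 − 1 = -0.0416.

-4.16%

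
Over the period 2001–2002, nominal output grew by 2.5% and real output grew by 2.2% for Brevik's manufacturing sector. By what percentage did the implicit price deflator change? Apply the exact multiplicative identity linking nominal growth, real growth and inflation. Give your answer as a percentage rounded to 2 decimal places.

(1 + g_nom) = (1 + g_real)(1 + π), so π = 1.0250 / 1.0220 − 1 = 0.00294.

0.29%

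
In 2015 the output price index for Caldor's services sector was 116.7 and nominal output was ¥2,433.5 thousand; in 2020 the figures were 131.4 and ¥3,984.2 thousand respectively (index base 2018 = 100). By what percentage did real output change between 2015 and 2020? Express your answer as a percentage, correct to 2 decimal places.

Deflate each year: 2015 → 2433.5/1.167 = 2085.26; 2020 → 3984.2/1.314 = 3032.12.
So real output changed by 3032.12/2085.26 − 1 = 0.4541, i.e. 45.41%.

45.41%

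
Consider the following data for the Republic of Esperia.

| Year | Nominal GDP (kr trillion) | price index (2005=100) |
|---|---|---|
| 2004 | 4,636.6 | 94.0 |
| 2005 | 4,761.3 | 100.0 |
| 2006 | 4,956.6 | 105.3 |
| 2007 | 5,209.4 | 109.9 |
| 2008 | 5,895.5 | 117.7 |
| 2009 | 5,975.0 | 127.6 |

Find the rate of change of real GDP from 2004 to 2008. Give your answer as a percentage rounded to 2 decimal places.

Real GDP 2004 = 4636.6/0.940 = 4932.55.
Real GDP 2008 = 5895.5/1.177 = 5008.92.
Change = 5008.92/4932.55 − 1 = 0.0155.

1.55%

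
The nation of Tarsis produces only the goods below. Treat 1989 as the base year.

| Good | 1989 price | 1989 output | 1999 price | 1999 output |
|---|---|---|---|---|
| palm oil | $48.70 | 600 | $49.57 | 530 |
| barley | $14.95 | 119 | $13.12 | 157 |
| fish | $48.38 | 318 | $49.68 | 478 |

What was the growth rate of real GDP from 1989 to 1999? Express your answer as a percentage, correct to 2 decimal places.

10.56%

Real GDP 1989 = Nominal GDP 1989 = 48.70·600 + 14.95·119 + 48.38·318 = 46383.89.
Real GDP 1999 (at 1989 prices) = 48.70·530 + 14.95·157 + 48.38·478 = 51283.79.
Real growth = 51283.79/46383.89 − 1 = 0.1056.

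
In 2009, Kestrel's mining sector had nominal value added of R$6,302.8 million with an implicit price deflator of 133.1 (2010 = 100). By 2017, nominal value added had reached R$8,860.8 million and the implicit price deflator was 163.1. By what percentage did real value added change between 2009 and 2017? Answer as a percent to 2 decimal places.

Real value added 2009 = 6302.8 / 1.331 = 4735.39.
Real value added 2017 = 8860.8 / 1.631 = 5432.74.
Real growth = 5432.74 / 4735.39 − 1 = 0.1473.

14.73%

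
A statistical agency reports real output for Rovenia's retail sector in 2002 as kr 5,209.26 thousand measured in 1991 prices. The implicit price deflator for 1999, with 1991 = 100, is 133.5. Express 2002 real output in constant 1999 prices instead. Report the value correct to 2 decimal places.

Real output in 1999 prices = Real output in 1991 prices × (P_1999/P_1991) = 5209.26 × 1.335 = 6954.36.

kr 6,954.36 thousand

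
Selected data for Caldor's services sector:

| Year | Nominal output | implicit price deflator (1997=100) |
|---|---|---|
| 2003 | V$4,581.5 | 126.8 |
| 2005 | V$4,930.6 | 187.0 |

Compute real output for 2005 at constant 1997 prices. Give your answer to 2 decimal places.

V$2,636.68

Real output = Nominal / (implicit price deflator/100) = 4930.6 / 1.870 = 2636.68.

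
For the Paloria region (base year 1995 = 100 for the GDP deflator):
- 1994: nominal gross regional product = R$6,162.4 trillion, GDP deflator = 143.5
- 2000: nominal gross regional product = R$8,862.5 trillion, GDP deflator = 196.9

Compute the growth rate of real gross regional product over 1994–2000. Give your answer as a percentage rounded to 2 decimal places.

Real gross regional product 1994 = 6162.4 / 1.435 = 4294.36.
Real gross regional product 2000 = 8862.5 / 1.969 = 4501.02.
Real growth = 4501.02 / 4294.36 − 1 = 0.0481.

4.81%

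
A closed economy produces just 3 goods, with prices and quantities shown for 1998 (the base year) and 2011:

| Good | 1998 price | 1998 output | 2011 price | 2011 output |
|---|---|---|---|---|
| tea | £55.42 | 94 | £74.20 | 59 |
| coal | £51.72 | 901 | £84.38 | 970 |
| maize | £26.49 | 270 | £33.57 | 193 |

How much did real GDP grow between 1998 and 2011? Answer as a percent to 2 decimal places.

Real GDP 1998 = Nominal GDP 1998 = 55.42·94 + 51.72·901 + 26.49·270 = 58961.50.
Real GDP 2011 (at 1998 prices) = 55.42·59 + 51.72·970 + 26.49·193 = 58550.75.
Real growth = 58550.75/58961.50 − 1 = -0.0070.

-0.70%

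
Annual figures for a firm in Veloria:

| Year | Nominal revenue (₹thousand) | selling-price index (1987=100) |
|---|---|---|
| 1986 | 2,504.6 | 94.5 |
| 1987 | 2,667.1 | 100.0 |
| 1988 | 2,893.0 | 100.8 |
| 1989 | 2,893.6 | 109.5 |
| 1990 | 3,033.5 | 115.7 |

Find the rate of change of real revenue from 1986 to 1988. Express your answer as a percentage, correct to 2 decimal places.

8.29%

Real revenue 1986 = 2504.6/0.945 = 2650.37.
Real revenue 1988 = 2893.0/1.008 = 2870.04.
Change = 2870.04/2650.37 − 1 = 0.0829.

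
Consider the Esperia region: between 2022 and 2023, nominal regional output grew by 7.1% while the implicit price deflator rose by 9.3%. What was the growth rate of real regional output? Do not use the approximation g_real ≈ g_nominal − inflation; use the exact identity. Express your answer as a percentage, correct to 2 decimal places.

(1 + g_nom) = (1 + g_real)(1 + π), so g_real = 1.0710 / 1.0930 − 1 = -0.02013.

-2.01%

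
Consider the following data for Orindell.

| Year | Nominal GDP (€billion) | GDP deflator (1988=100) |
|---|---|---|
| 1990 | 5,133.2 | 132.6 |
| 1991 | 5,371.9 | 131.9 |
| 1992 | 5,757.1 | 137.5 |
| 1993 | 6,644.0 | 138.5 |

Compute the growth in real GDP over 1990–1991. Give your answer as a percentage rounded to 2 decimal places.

5.21%

Real GDP 1990 = 5133.2/1.326 = 3871.19.
Real GDP 1991 = 5371.9/1.319 = 4072.71.
Change = 4072.71/3871.19 − 1 = 0.0521.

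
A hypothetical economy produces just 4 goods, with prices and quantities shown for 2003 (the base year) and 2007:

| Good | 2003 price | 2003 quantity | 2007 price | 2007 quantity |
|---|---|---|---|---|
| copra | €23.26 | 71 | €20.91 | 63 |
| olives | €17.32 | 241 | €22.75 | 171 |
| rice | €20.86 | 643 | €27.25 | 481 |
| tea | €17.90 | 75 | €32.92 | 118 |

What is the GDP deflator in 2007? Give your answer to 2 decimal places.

Nominal GDP 2007 = 20.91·63 + 22.75·171 + 27.25·481 + 32.92·118 = 22199.39.
Real GDP 2007 (at 2003 prices) = 23.26·63 + 17.32·171 + 20.86·481 + 17.90·118 = 16572.96.
Deflator = Nominal/Real × 100 = 22199.39/16572.96 × 100 = 133.949.

133.95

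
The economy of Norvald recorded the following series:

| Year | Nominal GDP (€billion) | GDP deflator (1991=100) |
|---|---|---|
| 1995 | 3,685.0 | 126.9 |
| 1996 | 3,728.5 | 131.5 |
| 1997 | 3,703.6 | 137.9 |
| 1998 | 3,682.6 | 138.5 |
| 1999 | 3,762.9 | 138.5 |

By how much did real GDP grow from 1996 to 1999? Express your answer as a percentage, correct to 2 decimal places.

-4.18%

Real GDP 1996 = 3728.5/1.315 = 2835.36.
Real GDP 1999 = 3762.9/1.385 = 2716.90.
Change = 2716.90/2835.36 − 1 = -0.0418.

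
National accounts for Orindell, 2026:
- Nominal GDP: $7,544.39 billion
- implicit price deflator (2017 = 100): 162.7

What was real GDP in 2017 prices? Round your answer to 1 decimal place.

Real GDP = Nominal / (implicit price deflator/100) = 7544.39 / 1.627 = 4636.99.

$4,637.0 billion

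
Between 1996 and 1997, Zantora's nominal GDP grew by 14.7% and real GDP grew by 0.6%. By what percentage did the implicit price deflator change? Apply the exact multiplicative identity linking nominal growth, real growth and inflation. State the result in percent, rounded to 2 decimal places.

(1 + g_nom) = (1 + g_real)(1 + π), so π = 1.1470 / 1.0060 − 1 = 0.14016.

14.02%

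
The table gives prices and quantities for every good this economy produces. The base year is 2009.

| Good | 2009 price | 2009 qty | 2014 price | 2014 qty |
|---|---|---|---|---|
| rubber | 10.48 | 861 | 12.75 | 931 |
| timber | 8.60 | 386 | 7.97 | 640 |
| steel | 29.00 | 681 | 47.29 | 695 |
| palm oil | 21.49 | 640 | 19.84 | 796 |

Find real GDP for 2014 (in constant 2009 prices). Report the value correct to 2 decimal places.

52521.92

Real GDP 2014 = Σ (p_2009 × q_2014) = 10.48·931 + 8.60·640 + 29.00·695 + 21.49·796 = 52521.92.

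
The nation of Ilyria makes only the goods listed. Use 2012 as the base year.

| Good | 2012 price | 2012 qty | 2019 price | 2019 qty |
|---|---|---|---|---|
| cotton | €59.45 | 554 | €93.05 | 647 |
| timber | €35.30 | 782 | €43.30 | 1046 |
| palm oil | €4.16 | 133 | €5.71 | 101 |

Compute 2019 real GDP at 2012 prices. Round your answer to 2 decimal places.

€75808.11

Real GDP 2019 = Σ (p_2012 × q_2019) = 59.45·647 + 35.30·1046 + 4.16·101 = 75808.11.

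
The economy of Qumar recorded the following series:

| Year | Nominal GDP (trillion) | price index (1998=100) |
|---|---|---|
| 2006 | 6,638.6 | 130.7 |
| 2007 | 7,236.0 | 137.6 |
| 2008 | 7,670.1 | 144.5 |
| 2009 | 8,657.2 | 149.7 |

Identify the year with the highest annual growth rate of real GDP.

2009

2007: real = 7236.0/1.376 = 5258.72; growth vs 2006 (5079.27) = 3.53%.
2008: real = 7670.1/1.445 = 5308.03; growth vs 2007 (5258.72) = 0.94%.
2009: real = 8657.2/1.497 = 5783.03; growth vs 2008 (5308.03) = 8.95%.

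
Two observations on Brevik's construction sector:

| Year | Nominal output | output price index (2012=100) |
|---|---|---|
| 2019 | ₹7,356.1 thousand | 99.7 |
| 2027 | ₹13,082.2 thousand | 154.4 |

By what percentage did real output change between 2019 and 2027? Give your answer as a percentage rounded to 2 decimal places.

Deflate each year: 2019 → 7356.1/0.997 = 7378.23; 2027 → 13082.2/1.544 = 8472.93.
So real output changed by 8472.93/7378.23 − 1 = 0.1484, i.e. 14.84%.

14.84%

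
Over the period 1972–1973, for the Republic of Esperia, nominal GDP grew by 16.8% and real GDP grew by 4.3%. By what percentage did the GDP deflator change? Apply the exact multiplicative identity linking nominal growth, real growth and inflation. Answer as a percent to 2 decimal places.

11.98%

(1 + g_nom) = (1 + g_real)(1 + π), so π = 1.1680 / 1.0430 − 1 = 0.11985.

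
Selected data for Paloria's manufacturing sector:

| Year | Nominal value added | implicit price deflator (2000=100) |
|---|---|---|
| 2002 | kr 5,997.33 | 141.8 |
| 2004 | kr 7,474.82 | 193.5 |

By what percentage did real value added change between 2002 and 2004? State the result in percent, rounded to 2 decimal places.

Deflate each year: 2002 → 5997.33/1.418 = 4229.43; 2004 → 7474.82/1.935 = 3862.96.
So real value added changed by 3862.96/4229.43 − 1 = -0.0866, i.e. -8.66%.

-8.66%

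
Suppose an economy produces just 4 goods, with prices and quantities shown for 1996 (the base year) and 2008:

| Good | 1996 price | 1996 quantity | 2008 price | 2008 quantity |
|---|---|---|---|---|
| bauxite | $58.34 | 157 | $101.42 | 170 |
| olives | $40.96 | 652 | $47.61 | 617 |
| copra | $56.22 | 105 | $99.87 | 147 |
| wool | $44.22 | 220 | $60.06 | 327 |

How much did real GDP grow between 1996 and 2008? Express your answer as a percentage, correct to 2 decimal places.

12.46%

Real GDP 1996 = Nominal GDP 1996 = 58.34·157 + 40.96·652 + 56.22·105 + 44.22·220 = 51496.80.
Real GDP 2008 (at 1996 prices) = 58.34·170 + 40.96·617 + 56.22·147 + 44.22·327 = 57914.40.
Real growth = 57914.40/51496.80 − 1 = 0.1246.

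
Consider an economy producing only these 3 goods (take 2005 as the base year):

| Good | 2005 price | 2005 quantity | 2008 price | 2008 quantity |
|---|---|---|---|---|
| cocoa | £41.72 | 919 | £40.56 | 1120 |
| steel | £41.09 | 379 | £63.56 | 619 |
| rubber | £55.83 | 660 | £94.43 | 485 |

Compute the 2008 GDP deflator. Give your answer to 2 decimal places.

Nominal GDP 2008 = 40.56·1120 + 63.56·619 + 94.43·485 = 130569.39.
Real GDP 2008 (at 2005 prices) = 41.72·1120 + 41.09·619 + 55.83·485 = 99238.66.
Deflator = Nominal/Real × 100 = 130569.39/99238.66 × 100 = 131.571.

131.57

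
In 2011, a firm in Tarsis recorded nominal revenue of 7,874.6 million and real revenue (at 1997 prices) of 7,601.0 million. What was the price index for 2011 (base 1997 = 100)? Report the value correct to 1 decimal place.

price index = (Nominal / Real) × 100 = 7874.6 / 7601.0 × 100 = 103.60.

103.6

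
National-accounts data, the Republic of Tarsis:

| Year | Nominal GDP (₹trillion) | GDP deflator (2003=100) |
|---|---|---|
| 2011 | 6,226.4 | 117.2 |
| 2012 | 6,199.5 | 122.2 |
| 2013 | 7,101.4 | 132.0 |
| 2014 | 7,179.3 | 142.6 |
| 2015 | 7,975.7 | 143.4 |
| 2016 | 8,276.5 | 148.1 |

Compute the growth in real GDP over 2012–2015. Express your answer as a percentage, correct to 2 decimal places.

Real GDP 2012 = 6199.5/1.222 = 5073.24.
Real GDP 2015 = 7975.7/1.434 = 5561.85.
Change = 5561.85/5073.24 − 1 = 0.0963.

9.63%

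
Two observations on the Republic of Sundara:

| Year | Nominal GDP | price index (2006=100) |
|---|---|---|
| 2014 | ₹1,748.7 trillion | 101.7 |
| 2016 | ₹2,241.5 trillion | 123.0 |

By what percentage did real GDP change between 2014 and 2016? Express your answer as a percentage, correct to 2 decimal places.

Deflate each year: 2014 → 1748.7/1.017 = 1719.47; 2016 → 2241.5/1.230 = 1822.36.
So real GDP changed by 1822.36/1719.47 − 1 = 0.0598, i.e. 5.98%.

5.98%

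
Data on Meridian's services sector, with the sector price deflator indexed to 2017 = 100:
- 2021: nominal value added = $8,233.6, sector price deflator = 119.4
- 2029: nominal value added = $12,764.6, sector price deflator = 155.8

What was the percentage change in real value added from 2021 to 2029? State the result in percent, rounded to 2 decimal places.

18.81%

Real value added 2021 = 8233.6 / 1.194 = 6895.81.
Real value added 2029 = 12764.6 / 1.558 = 8192.94.
Real growth = 8192.94 / 6895.81 − 1 = 0.1881.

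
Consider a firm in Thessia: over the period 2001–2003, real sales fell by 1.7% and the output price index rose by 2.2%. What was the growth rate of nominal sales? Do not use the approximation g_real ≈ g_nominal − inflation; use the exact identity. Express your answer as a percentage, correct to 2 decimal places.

0.46%

(1 + g_nom) = (1 + g_real)(1 + π) = 0.9830 × 1.0220 = 1.00463.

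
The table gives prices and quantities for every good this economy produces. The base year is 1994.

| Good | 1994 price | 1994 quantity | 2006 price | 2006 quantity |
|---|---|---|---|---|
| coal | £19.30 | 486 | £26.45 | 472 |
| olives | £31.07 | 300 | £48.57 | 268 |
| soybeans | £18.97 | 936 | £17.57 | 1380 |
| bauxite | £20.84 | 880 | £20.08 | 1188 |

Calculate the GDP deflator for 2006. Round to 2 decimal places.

Nominal GDP 2006 = 26.45·472 + 48.57·268 + 17.57·1380 + 20.08·1188 = 73602.80.
Real GDP 2006 (at 1994 prices) = 19.30·472 + 31.07·268 + 18.97·1380 + 20.84·1188 = 68372.88.
Deflator = Nominal/Real × 100 = 73602.80/68372.88 × 100 = 107.649.

107.65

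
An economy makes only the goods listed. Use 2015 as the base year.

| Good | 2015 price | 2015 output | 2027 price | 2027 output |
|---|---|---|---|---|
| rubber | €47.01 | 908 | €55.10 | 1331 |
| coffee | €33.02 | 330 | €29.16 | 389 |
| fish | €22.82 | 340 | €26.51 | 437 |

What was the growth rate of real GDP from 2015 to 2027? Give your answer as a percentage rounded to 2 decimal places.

Real GDP 2015 = Nominal GDP 2015 = 47.01·908 + 33.02·330 + 22.82·340 = 61340.48.
Real GDP 2027 (at 2015 prices) = 47.01·1331 + 33.02·389 + 22.82·437 = 85387.43.
Real growth = 85387.43/61340.48 − 1 = 0.3920.

39.20%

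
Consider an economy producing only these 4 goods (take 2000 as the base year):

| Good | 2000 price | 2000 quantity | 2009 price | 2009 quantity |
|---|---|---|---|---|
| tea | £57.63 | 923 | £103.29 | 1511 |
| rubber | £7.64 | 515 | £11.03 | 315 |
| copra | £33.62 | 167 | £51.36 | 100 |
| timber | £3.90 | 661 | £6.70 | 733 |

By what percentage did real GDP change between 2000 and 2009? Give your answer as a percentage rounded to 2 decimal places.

Real GDP 2000 = Nominal GDP 2000 = 57.63·923 + 7.64·515 + 33.62·167 + 3.90·661 = 65319.53.
Real GDP 2009 (at 2000 prices) = 57.63·1511 + 7.64·315 + 33.62·100 + 3.90·733 = 95706.23.
Real growth = 95706.23/65319.53 − 1 = 0.4652.

46.52%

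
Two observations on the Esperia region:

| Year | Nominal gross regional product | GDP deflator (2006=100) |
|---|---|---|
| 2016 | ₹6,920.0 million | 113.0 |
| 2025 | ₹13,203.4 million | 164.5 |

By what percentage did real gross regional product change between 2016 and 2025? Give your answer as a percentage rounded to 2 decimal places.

Deflate each year: 2016 → 6920.0/1.130 = 6123.89; 2025 → 13203.4/1.645 = 8026.38.
So real gross regional product changed by 8026.38/6123.89 − 1 = 0.3107, i.e. 31.07%.

31.07%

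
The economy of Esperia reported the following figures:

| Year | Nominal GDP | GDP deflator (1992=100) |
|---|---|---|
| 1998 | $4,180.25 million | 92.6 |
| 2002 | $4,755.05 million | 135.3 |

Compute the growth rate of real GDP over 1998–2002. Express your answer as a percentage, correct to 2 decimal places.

-22.15%

Real GDP 1998 = 4180.25 / 0.926 = 4514.31.
Real GDP 2002 = 4755.05 / 1.353 = 3514.45.
Real growth = 3514.45 / 4514.31 − 1 = -0.2215.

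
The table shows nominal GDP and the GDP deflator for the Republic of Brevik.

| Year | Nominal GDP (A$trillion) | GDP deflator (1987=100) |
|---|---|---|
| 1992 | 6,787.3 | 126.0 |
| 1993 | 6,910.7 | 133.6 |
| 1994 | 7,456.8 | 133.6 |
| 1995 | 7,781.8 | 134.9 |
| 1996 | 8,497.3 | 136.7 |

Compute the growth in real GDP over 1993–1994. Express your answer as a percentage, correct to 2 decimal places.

Real GDP 1993 = 6910.7/1.336 = 5172.68.
Real GDP 1994 = 7456.8/1.336 = 5581.44.
Change = 5581.44/5172.68 − 1 = 0.0790.

7.90%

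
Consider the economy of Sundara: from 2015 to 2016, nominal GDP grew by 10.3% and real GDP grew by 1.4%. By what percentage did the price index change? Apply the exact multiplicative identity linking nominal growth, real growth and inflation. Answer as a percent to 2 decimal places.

(1 + g_nom) = (1 + g_real)(1 + π), so π = 1.1030 / 1.0140 − 1 = 0.08777.

8.78%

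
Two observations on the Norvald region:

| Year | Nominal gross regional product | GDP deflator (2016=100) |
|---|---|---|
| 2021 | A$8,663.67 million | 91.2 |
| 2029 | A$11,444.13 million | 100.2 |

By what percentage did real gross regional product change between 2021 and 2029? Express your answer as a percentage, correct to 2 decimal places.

Real gross regional product 2021 = 8663.67 / 0.912 = 9499.64.
Real gross regional product 2029 = 11444.13 / 1.002 = 11421.29.
Real growth = 11421.29 / 9499.64 − 1 = 0.2023.

20.23%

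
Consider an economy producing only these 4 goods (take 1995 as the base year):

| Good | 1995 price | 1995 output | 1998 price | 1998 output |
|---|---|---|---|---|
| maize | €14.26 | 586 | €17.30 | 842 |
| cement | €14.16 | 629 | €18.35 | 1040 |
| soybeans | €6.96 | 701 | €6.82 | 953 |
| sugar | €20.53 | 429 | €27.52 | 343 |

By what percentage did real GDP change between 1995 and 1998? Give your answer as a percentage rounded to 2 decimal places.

30.56%

Real GDP 1995 = Nominal GDP 1995 = 14.26·586 + 14.16·629 + 6.96·701 + 20.53·429 = 30949.33.
Real GDP 1998 (at 1995 prices) = 14.26·842 + 14.16·1040 + 6.96·953 + 20.53·343 = 40407.99.
Real growth = 40407.99/30949.33 − 1 = 0.3056.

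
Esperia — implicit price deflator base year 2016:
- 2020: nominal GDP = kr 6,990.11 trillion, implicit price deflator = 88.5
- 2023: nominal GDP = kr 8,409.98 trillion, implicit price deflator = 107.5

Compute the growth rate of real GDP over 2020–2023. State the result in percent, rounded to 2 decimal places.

Real GDP 2020 = 6990.11 / 0.885 = 7898.43.
Real GDP 2023 = 8409.98 / 1.075 = 7823.24.
Real growth = 7823.24 / 7898.43 − 1 = -0.0095.

-0.95%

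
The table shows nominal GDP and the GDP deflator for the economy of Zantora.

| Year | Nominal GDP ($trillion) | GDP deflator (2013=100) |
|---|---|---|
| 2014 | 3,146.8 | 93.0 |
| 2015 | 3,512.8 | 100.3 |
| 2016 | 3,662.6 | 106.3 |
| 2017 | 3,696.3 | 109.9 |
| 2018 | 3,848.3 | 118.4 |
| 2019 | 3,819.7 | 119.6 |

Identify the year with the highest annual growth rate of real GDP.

2015

2015: real = 3512.8/1.003 = 3502.29; growth vs 2014 (3383.66) = 3.51%.
2016: real = 3662.6/1.063 = 3445.53; growth vs 2015 (3502.29) = -1.62%.
2017: real = 3696.3/1.099 = 3363.33; growth vs 2016 (3445.53) = -2.39%.
2018: real = 3848.3/1.184 = 3250.25; growth vs 2017 (3363.33) = -3.36%.
2019: real = 3819.7/1.196 = 3193.73; growth vs 2018 (3250.25) = -1.74%.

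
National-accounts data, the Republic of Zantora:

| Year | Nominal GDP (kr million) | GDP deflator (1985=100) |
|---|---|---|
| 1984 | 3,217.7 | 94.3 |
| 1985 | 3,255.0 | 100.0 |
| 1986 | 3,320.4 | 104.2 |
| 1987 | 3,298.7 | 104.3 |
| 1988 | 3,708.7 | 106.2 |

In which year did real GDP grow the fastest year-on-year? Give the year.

1988

1985: real = 3255.0/1.000 = 3255.00; growth vs 1984 (3412.20) = -4.61%.
1986: real = 3320.4/1.042 = 3186.56; growth vs 1985 (3255.00) = -2.10%.
1987: real = 3298.7/1.043 = 3162.70; growth vs 1986 (3186.56) = -0.75%.
1988: real = 3708.7/1.062 = 3492.18; growth vs 1987 (3162.70) = 10.42%.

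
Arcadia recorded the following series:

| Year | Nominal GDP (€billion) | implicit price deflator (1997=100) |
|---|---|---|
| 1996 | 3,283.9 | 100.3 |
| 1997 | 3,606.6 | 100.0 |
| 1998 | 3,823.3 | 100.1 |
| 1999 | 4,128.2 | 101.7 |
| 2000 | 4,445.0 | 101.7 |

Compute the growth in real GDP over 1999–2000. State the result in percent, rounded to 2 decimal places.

7.67%

Real GDP 1999 = 4128.2/1.017 = 4059.19.
Real GDP 2000 = 4445.0/1.017 = 4370.70.
Change = 4370.70/4059.19 − 1 = 0.0767.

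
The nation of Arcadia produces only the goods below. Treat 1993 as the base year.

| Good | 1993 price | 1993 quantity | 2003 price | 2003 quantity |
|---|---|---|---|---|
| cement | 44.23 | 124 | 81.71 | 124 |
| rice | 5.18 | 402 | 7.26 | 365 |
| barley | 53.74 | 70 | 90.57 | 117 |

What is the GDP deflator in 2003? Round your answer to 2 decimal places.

Nominal GDP 2003 = 81.71·124 + 7.26·365 + 90.57·117 = 23378.63.
Real GDP 2003 (at 1993 prices) = 44.23·124 + 5.18·365 + 53.74·117 = 13662.80.
Deflator = Nominal/Real × 100 = 23378.63/13662.80 × 100 = 171.112.

171.11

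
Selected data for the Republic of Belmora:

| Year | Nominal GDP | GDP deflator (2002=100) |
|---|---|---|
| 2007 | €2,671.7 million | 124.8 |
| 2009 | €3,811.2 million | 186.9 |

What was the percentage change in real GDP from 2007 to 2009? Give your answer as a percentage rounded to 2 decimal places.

-4.75%

Deflate each year: 2007 → 2671.7/1.248 = 2140.79; 2009 → 3811.2/1.869 = 2039.17.
So real GDP changed by 2039.17/2140.79 − 1 = -0.0475, i.e. -4.75%.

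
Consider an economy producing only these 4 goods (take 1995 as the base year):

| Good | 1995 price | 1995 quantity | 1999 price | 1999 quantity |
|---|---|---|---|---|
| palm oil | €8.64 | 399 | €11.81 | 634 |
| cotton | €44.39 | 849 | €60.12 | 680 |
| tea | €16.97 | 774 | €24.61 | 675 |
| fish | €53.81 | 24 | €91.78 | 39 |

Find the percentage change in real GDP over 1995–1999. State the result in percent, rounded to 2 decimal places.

-11.42%

Real GDP 1995 = Nominal GDP 1995 = 8.64·399 + 44.39·849 + 16.97·774 + 53.81·24 = 55560.69.
Real GDP 1999 (at 1995 prices) = 8.64·634 + 44.39·680 + 16.97·675 + 53.81·39 = 49216.30.
Real growth = 49216.30/55560.69 − 1 = -0.1142.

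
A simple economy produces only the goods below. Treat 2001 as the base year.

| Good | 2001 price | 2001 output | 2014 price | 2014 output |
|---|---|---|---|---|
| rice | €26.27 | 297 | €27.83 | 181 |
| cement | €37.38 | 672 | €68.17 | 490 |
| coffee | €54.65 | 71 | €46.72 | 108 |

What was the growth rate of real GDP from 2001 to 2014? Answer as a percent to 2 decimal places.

Real GDP 2001 = Nominal GDP 2001 = 26.27·297 + 37.38·672 + 54.65·71 = 36801.70.
Real GDP 2014 (at 2001 prices) = 26.27·181 + 37.38·490 + 54.65·108 = 28973.27.
Real growth = 28973.27/36801.70 − 1 = -0.2127.

-21.27%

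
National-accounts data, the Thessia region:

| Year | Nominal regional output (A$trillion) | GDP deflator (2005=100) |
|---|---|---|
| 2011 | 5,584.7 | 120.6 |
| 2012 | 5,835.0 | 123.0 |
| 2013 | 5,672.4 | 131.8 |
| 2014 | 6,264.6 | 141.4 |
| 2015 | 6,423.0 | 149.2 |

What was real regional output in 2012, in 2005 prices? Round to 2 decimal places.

Real regional output 2012 = 5835.0 / 1.230 = 4743.90.

A$4,743.90 trillion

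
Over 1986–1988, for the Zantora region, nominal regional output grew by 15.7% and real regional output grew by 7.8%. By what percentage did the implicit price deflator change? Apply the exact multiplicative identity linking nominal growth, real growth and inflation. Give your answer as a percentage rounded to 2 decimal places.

(1 + g_nom) = (1 + g_real)(1 + π), so π = 1.1570 / 1.0780 − 1 = 0.07328.

7.33%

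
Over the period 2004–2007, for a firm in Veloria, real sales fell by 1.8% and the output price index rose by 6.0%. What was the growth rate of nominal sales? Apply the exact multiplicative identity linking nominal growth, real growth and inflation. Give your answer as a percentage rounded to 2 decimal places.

4.09%

(1 + g_nom) = (1 + g_real)(1 + π) = 0.9820 × 1.0600 = 1.04092.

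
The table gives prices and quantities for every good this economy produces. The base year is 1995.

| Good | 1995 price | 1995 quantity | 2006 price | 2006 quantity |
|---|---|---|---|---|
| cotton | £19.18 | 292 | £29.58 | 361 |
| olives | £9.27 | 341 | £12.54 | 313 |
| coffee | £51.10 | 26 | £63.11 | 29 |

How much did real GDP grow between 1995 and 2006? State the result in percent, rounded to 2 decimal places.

12.06%

Real GDP 1995 = Nominal GDP 1995 = 19.18·292 + 9.27·341 + 51.10·26 = 10090.23.
Real GDP 2006 (at 1995 prices) = 19.18·361 + 9.27·313 + 51.10·29 = 11307.39.
Real growth = 11307.39/10090.23 − 1 = 0.1206.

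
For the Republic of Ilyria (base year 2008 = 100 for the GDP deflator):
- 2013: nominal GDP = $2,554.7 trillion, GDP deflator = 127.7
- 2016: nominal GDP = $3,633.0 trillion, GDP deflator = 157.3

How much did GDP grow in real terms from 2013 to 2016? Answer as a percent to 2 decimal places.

15.45%

Real GDP 2013 = 2554.7 / 1.277 = 2000.55.
Real GDP 2016 = 3633.0 / 1.573 = 2309.60.
Real growth = 2309.60 / 2000.55 − 1 = 0.1545.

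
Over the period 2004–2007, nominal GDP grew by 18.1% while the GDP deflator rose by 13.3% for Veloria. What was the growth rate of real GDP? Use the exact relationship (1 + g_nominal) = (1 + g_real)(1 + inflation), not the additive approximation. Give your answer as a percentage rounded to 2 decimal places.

(1 + g_nom) = (1 + g_real)(1 + π), so g_real = 1.1810 / 1.1330 − 1 = 0.04237.

4.24%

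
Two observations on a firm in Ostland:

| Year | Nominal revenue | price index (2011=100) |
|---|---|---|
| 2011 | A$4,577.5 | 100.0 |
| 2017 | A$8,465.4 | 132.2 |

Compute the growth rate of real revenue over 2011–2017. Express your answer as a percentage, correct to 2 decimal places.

Deflate each year: 2011 → 4577.5/1.000 = 4577.50; 2017 → 8465.4/1.322 = 6403.48.
So real revenue changed by 6403.48/4577.50 − 1 = 0.3989, i.e. 39.89%.

39.89%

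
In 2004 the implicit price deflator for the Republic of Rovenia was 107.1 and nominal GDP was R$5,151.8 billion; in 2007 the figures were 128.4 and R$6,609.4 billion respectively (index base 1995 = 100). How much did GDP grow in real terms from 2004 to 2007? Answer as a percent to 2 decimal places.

7.01%

Deflate each year: 2004 → 5151.8/1.071 = 4810.27; 2007 → 6609.4/1.284 = 5147.51.
So real GDP changed by 5147.51/4810.27 − 1 = 0.0701, i.e. 7.01%.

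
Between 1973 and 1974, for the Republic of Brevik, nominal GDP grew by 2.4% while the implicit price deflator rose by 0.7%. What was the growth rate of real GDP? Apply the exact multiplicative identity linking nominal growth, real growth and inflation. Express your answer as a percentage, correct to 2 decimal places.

1.69%

(1 + g_nom) = (1 + g_real)(1 + π), so g_real = 1.0240 / 1.0070 − 1 = 0.01688.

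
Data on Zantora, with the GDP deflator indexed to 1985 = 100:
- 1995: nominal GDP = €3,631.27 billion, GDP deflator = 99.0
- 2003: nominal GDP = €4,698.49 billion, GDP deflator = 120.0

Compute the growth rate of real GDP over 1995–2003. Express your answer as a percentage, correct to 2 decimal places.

6.75%

Real GDP 1995 = 3631.27 / 0.990 = 3667.95.
Real GDP 2003 = 4698.49 / 1.200 = 3915.41.
Real growth = 3915.41 / 3667.95 − 1 = 0.0675.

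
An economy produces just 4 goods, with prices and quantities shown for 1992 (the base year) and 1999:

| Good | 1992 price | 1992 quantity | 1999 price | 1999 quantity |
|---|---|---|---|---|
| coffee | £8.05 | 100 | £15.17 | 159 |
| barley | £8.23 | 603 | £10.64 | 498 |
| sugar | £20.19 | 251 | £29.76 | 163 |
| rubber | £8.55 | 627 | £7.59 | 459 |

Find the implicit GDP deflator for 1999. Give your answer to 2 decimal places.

Nominal GDP 1999 = 15.17·159 + 10.64·498 + 29.76·163 + 7.59·459 = 16045.44.
Real GDP 1999 (at 1992 prices) = 8.05·159 + 8.23·498 + 20.19·163 + 8.55·459 = 12593.91.
Deflator = Nominal/Real × 100 = 16045.44/12593.91 × 100 = 127.406.

127.41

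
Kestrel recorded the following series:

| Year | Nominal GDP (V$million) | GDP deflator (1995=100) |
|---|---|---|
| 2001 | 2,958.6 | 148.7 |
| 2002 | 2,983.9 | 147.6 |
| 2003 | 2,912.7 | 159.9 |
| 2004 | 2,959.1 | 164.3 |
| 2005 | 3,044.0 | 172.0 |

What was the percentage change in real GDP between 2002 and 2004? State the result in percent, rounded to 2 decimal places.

Real GDP 2002 = 2983.9/1.476 = 2021.61.
Real GDP 2004 = 2959.1/1.643 = 1801.03.
Change = 1801.03/2021.61 − 1 = -0.1091.

-10.91%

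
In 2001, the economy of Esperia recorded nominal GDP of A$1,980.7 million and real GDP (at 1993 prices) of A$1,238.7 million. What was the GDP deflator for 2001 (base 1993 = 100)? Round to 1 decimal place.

159.9

GDP deflator = (Nominal / Real) × 100 = 1980.7 / 1238.7 × 100 = 159.90.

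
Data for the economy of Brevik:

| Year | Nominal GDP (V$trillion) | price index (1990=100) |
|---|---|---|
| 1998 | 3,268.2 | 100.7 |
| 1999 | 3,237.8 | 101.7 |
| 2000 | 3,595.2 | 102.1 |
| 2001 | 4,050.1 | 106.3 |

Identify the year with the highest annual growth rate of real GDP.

2000

1999: real = 3237.8/1.017 = 3183.68; growth vs 1998 (3245.48) = -1.90%.
2000: real = 3595.2/1.021 = 3521.25; growth vs 1999 (3183.68) = 10.60%.
2001: real = 4050.1/1.063 = 3810.07; growth vs 2000 (3521.25) = 8.20%.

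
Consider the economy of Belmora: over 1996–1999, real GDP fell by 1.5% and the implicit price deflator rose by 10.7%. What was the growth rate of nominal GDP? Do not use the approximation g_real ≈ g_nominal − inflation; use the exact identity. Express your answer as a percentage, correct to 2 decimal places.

(1 + g_nom) = (1 + g_real)(1 + π) = 0.9850 × 1.1070 = 1.09040.

9.04%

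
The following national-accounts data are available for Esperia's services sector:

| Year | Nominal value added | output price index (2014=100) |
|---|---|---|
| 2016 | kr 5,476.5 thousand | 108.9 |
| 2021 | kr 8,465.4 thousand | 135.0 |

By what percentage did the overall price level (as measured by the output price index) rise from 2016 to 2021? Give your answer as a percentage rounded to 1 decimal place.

24.0%

Price-level change = 135.0 / 108.9 − 1 = 0.2397.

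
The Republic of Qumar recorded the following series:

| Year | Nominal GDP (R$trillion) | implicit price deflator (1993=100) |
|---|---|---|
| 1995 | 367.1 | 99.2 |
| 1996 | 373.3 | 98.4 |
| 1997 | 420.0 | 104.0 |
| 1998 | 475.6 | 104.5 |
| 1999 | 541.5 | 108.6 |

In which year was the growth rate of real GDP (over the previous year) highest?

1998

1996: real = 373.3/0.984 = 379.37; growth vs 1995 (370.06) = 2.52%.
1997: real = 420.0/1.040 = 403.85; growth vs 1996 (379.37) = 6.45%.
1998: real = 475.6/1.045 = 455.12; growth vs 1997 (403.85) = 12.70%.
1999: real = 541.5/1.086 = 498.62; growth vs 1998 (455.12) = 9.56%.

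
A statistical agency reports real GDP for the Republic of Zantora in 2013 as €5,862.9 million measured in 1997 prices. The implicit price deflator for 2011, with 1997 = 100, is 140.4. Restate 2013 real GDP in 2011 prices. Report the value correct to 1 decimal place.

Real GDP in 2011 prices = Real GDP in 1997 prices × (P_2011/P_1997) = 5862.9 × 1.404 = 8231.51.

€8,231.5 million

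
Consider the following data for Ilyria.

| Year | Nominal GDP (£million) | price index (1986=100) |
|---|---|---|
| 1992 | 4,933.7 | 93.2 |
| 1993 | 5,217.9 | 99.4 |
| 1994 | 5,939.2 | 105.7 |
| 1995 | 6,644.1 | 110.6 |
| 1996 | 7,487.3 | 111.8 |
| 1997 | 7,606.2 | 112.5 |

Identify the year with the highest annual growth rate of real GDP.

1993: real = 5217.9/0.994 = 5249.40; growth vs 1992 (5293.67) = -0.84%.
1994: real = 5939.2/1.057 = 5618.92; growth vs 1993 (5249.40) = 7.04%.
1995: real = 6644.1/1.106 = 6007.32; growth vs 1994 (5618.92) = 6.91%.
1996: real = 7487.3/1.118 = 6697.05; growth vs 1995 (6007.32) = 11.48%.
1997: real = 7606.2/1.125 = 6761.07; growth vs 1996 (6697.05) = 0.96%.

1996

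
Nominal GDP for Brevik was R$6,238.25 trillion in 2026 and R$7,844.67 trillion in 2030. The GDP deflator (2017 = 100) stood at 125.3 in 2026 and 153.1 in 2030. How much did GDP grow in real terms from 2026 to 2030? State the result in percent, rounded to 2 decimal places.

Deflate each year: 2026 → 6238.25/1.253 = 4978.65; 2030 → 7844.67/1.531 = 5123.89.
So real GDP changed by 5123.89/4978.65 − 1 = 0.0292, i.e. 2.92%.

2.92%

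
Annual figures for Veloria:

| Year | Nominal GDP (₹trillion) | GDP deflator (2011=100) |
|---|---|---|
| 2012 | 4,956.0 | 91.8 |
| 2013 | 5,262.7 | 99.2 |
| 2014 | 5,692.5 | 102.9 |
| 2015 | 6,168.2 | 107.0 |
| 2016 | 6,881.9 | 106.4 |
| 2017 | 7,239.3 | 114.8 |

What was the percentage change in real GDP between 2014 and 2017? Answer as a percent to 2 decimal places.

Real GDP 2014 = 5692.5/1.029 = 5532.07.
Real GDP 2017 = 7239.3/1.148 = 6306.01.
Change = 6306.01/5532.07 − 1 = 0.1399.

13.99%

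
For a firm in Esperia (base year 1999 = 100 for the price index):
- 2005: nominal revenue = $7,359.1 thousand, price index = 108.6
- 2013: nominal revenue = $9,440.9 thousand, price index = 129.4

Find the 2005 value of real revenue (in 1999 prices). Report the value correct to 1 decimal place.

Real revenue = Nominal / (price index/100) = 7359.1 / 1.086 = 6776.34.

$6,776.3 thousand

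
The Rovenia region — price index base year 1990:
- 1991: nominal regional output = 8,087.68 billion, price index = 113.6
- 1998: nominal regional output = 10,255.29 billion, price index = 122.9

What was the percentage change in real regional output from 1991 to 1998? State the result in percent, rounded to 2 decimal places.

Deflate each year: 1991 → 8087.68/1.136 = 7119.44; 1998 → 10255.29/1.229 = 8344.42.
So real regional output changed by 8344.42/7119.44 − 1 = 0.1721, i.e. 17.21%.

17.21%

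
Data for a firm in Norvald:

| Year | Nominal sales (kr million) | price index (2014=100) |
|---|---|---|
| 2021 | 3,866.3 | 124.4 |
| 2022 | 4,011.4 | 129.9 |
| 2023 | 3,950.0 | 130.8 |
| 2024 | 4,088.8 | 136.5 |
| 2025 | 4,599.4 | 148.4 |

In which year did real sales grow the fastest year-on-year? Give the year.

2025

2022: real = 4011.4/1.299 = 3088.07; growth vs 2021 (3107.96) = -0.64%.
2023: real = 3950.0/1.308 = 3019.88; growth vs 2022 (3088.07) = -2.21%.
2024: real = 4088.8/1.365 = 2995.46; growth vs 2023 (3019.88) = -0.81%.
2025: real = 4599.4/1.484 = 3099.33; growth vs 2024 (2995.46) = 3.47%.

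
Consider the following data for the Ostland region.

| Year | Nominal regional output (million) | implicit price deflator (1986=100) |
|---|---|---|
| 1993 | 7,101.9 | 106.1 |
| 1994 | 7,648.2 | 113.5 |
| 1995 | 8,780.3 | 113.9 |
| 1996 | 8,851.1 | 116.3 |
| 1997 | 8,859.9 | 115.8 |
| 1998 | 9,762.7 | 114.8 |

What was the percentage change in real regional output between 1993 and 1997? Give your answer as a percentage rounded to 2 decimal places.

Real regional output 1993 = 7101.9/1.061 = 6693.59.
Real regional output 1997 = 8859.9/1.158 = 7651.04.
Change = 7651.04/6693.59 − 1 = 0.1430.

14.30%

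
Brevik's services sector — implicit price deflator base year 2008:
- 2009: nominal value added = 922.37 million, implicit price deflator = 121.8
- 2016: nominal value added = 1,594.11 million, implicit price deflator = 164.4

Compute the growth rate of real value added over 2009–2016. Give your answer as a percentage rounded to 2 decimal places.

Real value added 2009 = 922.37 / 1.218 = 757.28.
Real value added 2016 = 1594.11 / 1.644 = 969.65.
Real growth = 969.65 / 757.28 − 1 = 0.2804.

28.04%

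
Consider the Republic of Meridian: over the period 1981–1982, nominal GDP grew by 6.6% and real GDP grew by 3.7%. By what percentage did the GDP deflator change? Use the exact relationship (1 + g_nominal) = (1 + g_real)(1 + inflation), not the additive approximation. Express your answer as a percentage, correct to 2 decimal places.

(1 + g_nom) = (1 + g_real)(1 + π), so π = 1.0660 / 1.0370 − 1 = 0.02797.

2.80%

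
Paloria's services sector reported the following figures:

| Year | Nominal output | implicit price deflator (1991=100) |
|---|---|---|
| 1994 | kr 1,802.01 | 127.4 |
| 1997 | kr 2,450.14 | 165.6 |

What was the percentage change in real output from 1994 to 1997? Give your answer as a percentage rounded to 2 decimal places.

Deflate each year: 1994 → 1802.01/1.274 = 1414.45; 1997 → 2450.14/1.656 = 1479.55.
So real output changed by 1479.55/1414.45 − 1 = 0.0460, i.e. 4.60%.

4.60%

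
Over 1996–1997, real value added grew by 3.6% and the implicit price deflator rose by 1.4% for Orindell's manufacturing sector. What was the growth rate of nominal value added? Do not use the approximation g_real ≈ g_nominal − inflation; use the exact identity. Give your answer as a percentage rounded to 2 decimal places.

5.05%

(1 + g_nom) = (1 + g_real)(1 + π) = 1.0360 × 1.0140 = 1.05050.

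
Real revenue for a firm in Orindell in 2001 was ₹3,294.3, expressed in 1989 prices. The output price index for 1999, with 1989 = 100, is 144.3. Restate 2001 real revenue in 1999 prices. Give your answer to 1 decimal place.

₹4,753.7

Real revenue in 1999 prices = Real revenue in 1989 prices × (P_1999/P_1989) = 3294.3 × 1.443 = 4753.67.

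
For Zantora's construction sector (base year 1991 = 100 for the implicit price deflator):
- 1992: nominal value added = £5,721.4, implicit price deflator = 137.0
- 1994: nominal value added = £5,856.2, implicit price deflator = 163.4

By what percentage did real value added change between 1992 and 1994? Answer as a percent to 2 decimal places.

-14.18%

Deflate each year: 1992 → 5721.4/1.370 = 4176.20; 1994 → 5856.2/1.634 = 3583.97.
So real value added changed by 3583.97/4176.20 − 1 = -0.1418, i.e. -14.18%.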